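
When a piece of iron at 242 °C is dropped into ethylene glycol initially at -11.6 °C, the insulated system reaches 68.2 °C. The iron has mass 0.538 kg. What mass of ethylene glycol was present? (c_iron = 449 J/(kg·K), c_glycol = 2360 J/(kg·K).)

Heat lost by the iron = heat gained by the glycol:
0.538×449×(242 − 68.2) = m×2360×(68.2 − (-11.6))
188328 m = 41983  ⇒  m ≈ 0.2229 kg

m ≈ 0.223 kg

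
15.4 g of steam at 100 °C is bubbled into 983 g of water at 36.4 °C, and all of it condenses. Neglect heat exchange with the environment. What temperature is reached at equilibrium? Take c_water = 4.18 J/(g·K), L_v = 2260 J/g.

Energy conservation, ΣQ = 0:
steam→water at 100 °C releases m L_v = 15.4×2260 = 34804; condensate cools 100→T: 15.4×4.18×(T − 100) = 64.37(T − 100); water warms: 983×4.18×(T − 36.4) = 4108.9(T − 36.4)
4173.3 T = 34804 + 6437.2 + 149565 = 190807
T ≈ 45.72 °C — below 100 °C, confirming all the steam condensed.

T_f ≈ 45.7 °C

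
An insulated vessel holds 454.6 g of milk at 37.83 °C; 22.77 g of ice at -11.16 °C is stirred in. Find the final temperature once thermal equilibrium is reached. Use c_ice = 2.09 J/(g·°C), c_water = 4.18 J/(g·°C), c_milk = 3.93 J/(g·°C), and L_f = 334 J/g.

Setting the total heat transfer to zero:
ice -11.16→0 °C: 22.77×2.09×11.16 = 531.1
  latent heat to melt: 22.77×334 = 7605.2
  meltwater 0→T: 22.77×4.18×T = 95.18 T
  milk cools: 454.6×3.93×(T − 37.83) = 1786.6(T − 37.83)
1881.8 T = 67586 − 8136.3 = 59450
T ≈ 31.59 °C. Since T > 0 °C, the all-ice-melts assumption holds.

T_f ≈ 31.6 °C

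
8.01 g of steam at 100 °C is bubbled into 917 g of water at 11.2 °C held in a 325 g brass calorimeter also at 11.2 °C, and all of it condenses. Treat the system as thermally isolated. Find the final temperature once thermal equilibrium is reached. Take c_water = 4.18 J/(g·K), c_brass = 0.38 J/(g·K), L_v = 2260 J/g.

T_f ≈ 16.5 °C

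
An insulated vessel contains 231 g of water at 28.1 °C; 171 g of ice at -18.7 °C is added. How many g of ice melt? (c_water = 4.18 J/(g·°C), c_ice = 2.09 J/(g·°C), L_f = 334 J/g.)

m_melted ≈ 61.2 g

Cooling the water to 0 °C releases 231×4.18×28.1 = 27133 J.
Of that, 171×2.09×18.7 = 6683.2 J goes to bring the ice to 0 °C, leaving 20450 J.
To melt every bit of ice: 171×334 = 57114 J.
20450 J < 57114 J, so only part of the ice melts and the system sits at 0 °C.
m_melt = 20450 / L_f = 61.23 g.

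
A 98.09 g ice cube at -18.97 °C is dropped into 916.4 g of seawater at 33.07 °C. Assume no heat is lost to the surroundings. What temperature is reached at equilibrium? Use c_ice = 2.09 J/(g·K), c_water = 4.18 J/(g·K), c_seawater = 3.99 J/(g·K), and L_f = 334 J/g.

T_f ≈ 20.7 °C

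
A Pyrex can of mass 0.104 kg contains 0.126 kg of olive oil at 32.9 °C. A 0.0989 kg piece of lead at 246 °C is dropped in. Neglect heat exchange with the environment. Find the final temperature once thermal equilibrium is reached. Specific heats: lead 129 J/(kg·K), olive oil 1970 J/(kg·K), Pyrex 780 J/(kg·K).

T_f ≈ 40.8 °C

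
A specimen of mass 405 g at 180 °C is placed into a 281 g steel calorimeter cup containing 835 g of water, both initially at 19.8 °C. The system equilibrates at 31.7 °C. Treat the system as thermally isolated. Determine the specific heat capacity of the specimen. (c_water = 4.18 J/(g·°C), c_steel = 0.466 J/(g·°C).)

c ≈ 0.717 J/(g·°C)

Net heat exchanged in the isolated system is zero:
405×c×(31.7 − 180) + 835×4.18×(31.7 − 19.8) + 281×0.466×(31.7 − 19.8) = 0
-60062 c = -43093
c = -43093/-60062 ≈ 0.7175 J/(g·°C)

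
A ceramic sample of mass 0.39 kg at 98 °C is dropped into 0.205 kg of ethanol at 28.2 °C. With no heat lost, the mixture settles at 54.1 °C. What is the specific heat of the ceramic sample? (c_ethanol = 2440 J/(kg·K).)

c ≈ 757 J/(kg·K)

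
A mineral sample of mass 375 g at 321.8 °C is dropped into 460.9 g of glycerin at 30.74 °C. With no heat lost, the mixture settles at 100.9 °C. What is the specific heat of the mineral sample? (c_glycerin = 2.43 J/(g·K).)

Let T be the final temperature. ΣQ_i = 0:
375×c×(100.9 − 321.8) + 460.9×2.43×(100.9 − 30.74) = 0
-82838 c = -78578
c = -78578/-82838 ≈ 0.9486 J/(g·K)

c ≈ 0.949 J/(g·K)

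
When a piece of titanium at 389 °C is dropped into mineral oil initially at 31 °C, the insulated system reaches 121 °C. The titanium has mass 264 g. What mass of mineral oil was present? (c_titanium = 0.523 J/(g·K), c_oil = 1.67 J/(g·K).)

m ≈ 246 g

|Q_titanium| = |Q_oil|:
264·0.523·(389 − 121) = m·1.67·(121 − 31)
150.3 m = 37003  ⇒  m ≈ 246.2 g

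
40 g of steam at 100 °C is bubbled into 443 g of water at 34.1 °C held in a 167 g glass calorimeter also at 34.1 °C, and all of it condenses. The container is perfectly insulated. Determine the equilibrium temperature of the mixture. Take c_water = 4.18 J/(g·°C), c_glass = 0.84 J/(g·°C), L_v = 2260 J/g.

T_f ≈ 81.1 °C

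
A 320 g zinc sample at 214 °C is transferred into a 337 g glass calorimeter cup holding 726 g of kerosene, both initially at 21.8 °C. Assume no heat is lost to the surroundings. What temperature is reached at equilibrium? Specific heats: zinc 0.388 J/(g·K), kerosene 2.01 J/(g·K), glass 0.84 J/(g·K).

T_f ≈ 34.6 °C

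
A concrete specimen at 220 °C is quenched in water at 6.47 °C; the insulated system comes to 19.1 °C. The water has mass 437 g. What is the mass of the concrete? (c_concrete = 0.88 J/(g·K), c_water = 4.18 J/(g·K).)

Heat lost by the concrete = heat gained by the water:
m·0.88·(220 − 19.1) = 437·4.18·(19.1 − 6.47)
176.79 m = 23071  ⇒  m ≈ 130.5 g

m ≈ 130 g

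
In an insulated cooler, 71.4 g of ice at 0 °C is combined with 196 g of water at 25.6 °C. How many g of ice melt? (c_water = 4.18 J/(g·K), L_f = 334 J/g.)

m_melted ≈ 62.8 g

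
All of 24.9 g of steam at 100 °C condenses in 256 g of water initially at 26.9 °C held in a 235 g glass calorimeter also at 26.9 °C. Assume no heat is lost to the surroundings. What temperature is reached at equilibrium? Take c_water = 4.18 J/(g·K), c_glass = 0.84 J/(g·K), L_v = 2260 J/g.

Energy balance with sensible and latent terms:
condense steam: −24.9·2260 = −56274; condensate cools 100→T: 24.9·4.18·(T − 100) = 104.08(T − 100); original water: 1070.1(T − 26.9); glass cup: 235·0.84·(T − 26.9) = 197.4(T − 26.9)
1371.6 T = 56274 + 10408 + 34095 = 100777
T ≈ 73.48 °C — below 100 °C, confirming all the steam condensed.

T_f ≈ 73.5 °C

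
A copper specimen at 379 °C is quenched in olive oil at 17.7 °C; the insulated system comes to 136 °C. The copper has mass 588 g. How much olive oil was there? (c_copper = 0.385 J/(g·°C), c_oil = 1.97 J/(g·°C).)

m ≈ 236 g

Heat lost by the copper = heat gained by the oil:
588×0.385×(379 − 136) = m×1.97×(136 − 17.7)
233.05 m = 55010  ⇒  m ≈ 236 g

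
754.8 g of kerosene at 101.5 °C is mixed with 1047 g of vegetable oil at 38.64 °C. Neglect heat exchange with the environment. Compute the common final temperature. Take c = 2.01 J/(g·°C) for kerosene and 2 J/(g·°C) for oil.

With ΣQ=0 the equilibrium temperature is the m·c-weighted mean:
T_f = (1517.1*101.5 + 2094*38.64) / (1517.1 + 2094)
    = 234903 / 3611.1 ≈ 65.05 °C

T_f ≈ 65.0 °C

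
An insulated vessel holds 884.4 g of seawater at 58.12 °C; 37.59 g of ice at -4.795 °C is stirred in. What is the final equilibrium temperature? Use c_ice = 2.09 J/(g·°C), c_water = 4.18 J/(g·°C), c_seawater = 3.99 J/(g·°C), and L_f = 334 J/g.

T_f ≈ 52.1 °C

Energy balance with sensible and latent terms:
ice -4.795→0 °C: 37.59·2.09·4.795 = 376.71; melt ice: 37.59·334 = 12555; meltwater 0→T: 37.59·4.18·T = 157.13 T; seawater cools: 884.4·3.99·(T − 58.12) = 3528.8(T − 58.12)
3685.9 T = 205091 − 12932 = 192160
T ≈ 52.13 °C. Since T > 0 °C, the all-ice-melts assumption holds.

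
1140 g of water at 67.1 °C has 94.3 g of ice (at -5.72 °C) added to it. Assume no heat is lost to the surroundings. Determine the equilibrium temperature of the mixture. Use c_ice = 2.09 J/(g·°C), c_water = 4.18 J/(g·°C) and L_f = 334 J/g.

Taking heat into each body as positive, Σ m c ΔT = 0:
warm ice to 0 °C: 94.3·2.09·(0 − (-5.72)) = 1127.3; fusion: m_ice L_f = 94.3·334 = 31496; meltwater 0→T: 94.3·4.18·T = 394.17 T; water: 4765.2(T − 67.1)
5159.4 T = 319745 − 32624 = 287121
T ≈ 55.65 °C — above 0 °C, consistent with complete melting.

T_f ≈ 55.7 °C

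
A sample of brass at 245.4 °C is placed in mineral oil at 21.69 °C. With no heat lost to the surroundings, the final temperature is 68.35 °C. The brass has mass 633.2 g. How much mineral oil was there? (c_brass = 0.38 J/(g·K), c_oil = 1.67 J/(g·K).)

Conservation of energy gives ΣQ = 0:
633.2×0.38×(68.35 − 245.4) + m×1.67×(68.35 − 21.69) = 0
77.92 m = 42601
m = 42601/77.92 ≈ 546.7 g

m ≈ 547 g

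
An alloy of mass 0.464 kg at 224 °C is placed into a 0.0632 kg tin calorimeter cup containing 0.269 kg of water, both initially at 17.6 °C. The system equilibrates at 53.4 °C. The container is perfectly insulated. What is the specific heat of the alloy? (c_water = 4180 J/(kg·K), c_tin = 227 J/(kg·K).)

c ≈ 515 J/(kg·K)

Heat gained plus heat lost sum to zero:
0.464×c×(53.4 − 224) + 0.269×4180×(53.4 − 17.6) + 0.0632×227×(53.4 − 17.6) = 0
-79.16 c = -40768
c = -40768/-79.16 ≈ 515 J/(kg·K)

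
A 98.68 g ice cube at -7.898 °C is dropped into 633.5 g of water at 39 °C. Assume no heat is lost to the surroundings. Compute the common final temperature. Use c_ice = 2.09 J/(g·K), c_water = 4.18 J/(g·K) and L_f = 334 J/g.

Energy balance with sensible and latent terms:
ice -7.898→0 °C: 98.68×2.09×7.898 = 1628.9; fusion: m_ice L_f = 98.68×334 = 32959; warm the meltwater: 412.48 T; water: 2648(T − 39)
3060.5 T = 103273 − 34588 = 68685
T ≈ 22.44 °C. Since T > 0 °C, the all-ice-melts assumption holds.

T_f ≈ 22.4 °C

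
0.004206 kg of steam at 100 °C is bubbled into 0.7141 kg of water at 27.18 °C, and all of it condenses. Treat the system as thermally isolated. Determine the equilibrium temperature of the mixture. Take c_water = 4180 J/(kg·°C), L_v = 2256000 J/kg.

T_f ≈ 30.8 °C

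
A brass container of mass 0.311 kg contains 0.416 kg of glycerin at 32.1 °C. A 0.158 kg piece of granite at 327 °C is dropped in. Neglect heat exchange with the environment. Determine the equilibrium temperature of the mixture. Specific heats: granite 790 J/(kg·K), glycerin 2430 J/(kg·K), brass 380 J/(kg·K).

T_f is the heat-capacity-weighted average of the initial temperatures:
T_f = (124.82×327 + 1010.9×32.1 + 118.18×32.1) / (124.82 + 1010.9 + 118.18)
    = 77059 / 1253.9 ≈ 61.46 °C

T_f ≈ 61.5 °C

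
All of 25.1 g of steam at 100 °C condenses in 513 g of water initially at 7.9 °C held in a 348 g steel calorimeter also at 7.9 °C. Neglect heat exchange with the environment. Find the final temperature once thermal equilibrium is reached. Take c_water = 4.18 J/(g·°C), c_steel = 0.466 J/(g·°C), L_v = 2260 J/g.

Heat gained plus heat lost sum to zero:
condense steam: −25.1·2260 = −56726
  condensate cools 100→T: 25.1·4.18·(T − 100) = 104.92(T − 100)
  water warms: 513·4.18·(T − 7.9) = 2144.3(T − 7.9)
  cup: 162.17(T − 7.9)
2411.4 T = 56726 + 10492 + 18221 = 85439
T ≈ 35.43 °C (< 100 °C, so full condensation is consistent).

T_f ≈ 35.4 °C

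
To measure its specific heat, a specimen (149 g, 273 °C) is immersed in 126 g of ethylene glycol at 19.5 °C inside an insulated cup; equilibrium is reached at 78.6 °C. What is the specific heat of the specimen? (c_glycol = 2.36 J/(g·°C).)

Conservation of energy gives ΣQ = 0:
149·c·(78.6 − 273) + 126·2.36·(78.6 − 19.5) = 0
-28966 c = -17574
c = -17574/-28966 ≈ 0.6067 J/(g·°C)

c ≈ 0.607 J/(g·°C)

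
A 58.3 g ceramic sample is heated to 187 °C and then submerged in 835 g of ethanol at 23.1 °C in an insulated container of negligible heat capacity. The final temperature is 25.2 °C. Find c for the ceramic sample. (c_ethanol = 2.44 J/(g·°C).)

c ≈ 0.454 J/(g·°C)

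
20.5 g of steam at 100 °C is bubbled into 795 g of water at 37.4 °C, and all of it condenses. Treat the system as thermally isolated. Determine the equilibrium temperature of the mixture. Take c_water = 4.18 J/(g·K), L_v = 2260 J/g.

T_f ≈ 52.6 °C

Let T be the final temperature. ΣQ_i = 0:
condense steam: −20.5·2260 = −46330; condensed water 100 °C→T: 85.69(T − 100); water warms: 795·4.18·(T − 37.4) = 3323.1(T − 37.4)
3408.8 T = 46330 + 8569 + 124284 = 179183
T ≈ 52.56 °C, under the boiling point, so the assumption holds.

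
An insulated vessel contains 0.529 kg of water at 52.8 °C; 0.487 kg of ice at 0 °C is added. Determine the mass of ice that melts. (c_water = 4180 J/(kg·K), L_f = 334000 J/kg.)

Heat available from the water dropping to 0 °C: 0.529·4180·52.8 = 116752 J.
Fully melting the ice requires m_ice L_f = 0.487·334000 = 162658 J.
That's not enough to melt it all — equilibrium is at 0 °C with ice remaining.
Mass melted = 116752/334000 ≈ 0.3496 kg.

m_melted ≈ 0.35 kg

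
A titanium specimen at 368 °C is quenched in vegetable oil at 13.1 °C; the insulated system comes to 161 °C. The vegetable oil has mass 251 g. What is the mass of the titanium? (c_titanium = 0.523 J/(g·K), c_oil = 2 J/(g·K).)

m ≈ 686 g

Heat lost by the titanium = heat gained by the oil:
m×0.523×(368 − 161) = 251×2×(161 − 13.1)
108.26 m = 74246  ⇒  m ≈ 685.8 g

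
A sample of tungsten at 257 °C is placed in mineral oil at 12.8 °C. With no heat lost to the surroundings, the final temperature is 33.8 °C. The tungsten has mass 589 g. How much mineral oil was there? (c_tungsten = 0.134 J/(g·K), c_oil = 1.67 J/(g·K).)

Heat lost by the tungsten = heat gained by the oil:
589×0.134×(257 − 33.8) = m×1.67×(33.8 − 12.8)
35.07 m = 17616  ⇒  m ≈ 502.3 g

m ≈ 502 g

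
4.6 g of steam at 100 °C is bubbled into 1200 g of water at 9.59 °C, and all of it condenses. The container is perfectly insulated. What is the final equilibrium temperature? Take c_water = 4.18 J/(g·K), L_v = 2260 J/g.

T_f ≈ 12.0 °C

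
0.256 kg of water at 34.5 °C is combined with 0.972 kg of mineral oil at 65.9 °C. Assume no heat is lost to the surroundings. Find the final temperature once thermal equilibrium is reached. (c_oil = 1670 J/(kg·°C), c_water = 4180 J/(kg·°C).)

|Q_oil| = |Q_water|:
0.972·1670·(65.9 − T) = 0.256·4180·(T − 34.5)
1623.2(65.9 − T) = 1070.1(T − 34.5)
2693.3 T = 143889  ⇒  T ≈ 53.42 °C

T_f ≈ 53.4 °C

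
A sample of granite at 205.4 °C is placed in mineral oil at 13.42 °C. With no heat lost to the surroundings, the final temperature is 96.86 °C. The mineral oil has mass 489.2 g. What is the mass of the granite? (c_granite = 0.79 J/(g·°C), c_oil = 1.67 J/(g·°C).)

m ≈ 795 g

Heat lost by the granite = heat gained by the oil:
m·0.79·(205.4 − 96.86) = 489.2·1.67·(96.86 − 13.42)
85.75 m = 68167  ⇒  m ≈ 795 g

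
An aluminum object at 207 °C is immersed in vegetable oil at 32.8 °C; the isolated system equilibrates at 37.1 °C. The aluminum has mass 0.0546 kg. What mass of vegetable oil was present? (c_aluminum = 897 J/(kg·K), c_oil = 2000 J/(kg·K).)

Let T be the final temperature. ΣQ_i = 0:
0.0546×897×(37.1 − 207) + m×2000×(37.1 − 32.8) = 0
8600 m = 8321.1
m = 8321.1/8600 ≈ 0.9676 kg

m ≈ 0.968 kg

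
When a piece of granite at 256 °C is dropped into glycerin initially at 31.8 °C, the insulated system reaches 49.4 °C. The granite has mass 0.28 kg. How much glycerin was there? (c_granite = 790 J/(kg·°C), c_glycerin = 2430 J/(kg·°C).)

m ≈ 1.07 kg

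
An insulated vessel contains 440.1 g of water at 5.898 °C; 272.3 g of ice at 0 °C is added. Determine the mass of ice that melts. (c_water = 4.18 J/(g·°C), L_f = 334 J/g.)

m_melted ≈ 32.5 g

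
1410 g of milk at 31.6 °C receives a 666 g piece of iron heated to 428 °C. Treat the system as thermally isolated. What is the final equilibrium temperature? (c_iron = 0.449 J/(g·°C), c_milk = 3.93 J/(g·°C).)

T_f is the heat-capacity-weighted average of the initial temperatures:
T_f = (299.03*428 + 5541.3*31.6) / (299.03 + 5541.3)
    = 303092 / 5840.3 ≈ 51.90 °C

T_f ≈ 51.9 °C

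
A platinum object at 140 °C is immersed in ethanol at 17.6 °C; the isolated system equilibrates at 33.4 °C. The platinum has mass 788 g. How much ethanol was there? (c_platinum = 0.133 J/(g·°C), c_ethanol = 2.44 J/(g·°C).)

Heat lost by the platinum = heat gained by the ethanol:
788×0.133×(140 − 33.4) = m×2.44×(33.4 − 17.6)
38.55 m = 11172  ⇒  m ≈ 289.8 g

m ≈ 290 g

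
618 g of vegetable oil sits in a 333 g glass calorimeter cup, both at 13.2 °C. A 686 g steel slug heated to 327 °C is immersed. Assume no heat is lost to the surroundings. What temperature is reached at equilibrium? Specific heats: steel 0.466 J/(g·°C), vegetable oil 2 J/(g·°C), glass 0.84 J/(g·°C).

T_f ≈ 67.9 °C

Energy conservation, ΣQ = 0:
686×0.466×(T − 327) + 618×2×(T − 13.2) + 333×0.84×(T − 13.2) = 0
1835.4 T = 124542
T = 124542 / 1835.4 = 67.9 °C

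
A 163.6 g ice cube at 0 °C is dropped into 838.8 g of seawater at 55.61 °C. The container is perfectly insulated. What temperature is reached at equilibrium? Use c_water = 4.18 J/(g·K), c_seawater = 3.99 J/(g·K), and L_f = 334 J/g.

T_f ≈ 32.6 °C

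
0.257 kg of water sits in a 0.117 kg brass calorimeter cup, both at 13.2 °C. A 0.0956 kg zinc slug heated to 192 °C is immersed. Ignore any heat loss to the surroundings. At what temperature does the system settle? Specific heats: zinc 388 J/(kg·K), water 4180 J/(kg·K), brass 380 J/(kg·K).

Setting the total heat transfer to zero:
0.0956*388*(T − 192) + 0.257*4180*(T − 13.2) + 0.117*380*(T − 13.2) = 0
37.09(T − 192) + 1074.3(T − 13.2) + 44.46(T − 13.2) = 0
(37.09 + 1074.3 + 44.46) T = 37.09*192 + 1074.3*13.2 + 44.46*13.2
T ≈ 18.94 °C

T_f ≈ 18.9 °C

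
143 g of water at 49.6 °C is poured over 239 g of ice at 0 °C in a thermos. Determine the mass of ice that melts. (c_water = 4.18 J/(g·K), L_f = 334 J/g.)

m_melted ≈ 88.8 g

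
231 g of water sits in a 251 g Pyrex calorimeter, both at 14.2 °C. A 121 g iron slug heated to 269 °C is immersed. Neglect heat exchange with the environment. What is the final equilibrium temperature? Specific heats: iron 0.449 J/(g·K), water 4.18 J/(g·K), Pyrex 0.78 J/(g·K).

T_f ≈ 25.6 °C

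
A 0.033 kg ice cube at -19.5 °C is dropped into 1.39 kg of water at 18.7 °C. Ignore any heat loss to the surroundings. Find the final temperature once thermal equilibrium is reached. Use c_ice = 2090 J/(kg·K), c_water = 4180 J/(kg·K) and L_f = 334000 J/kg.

T_f ≈ 16.2 °C

Energy conservation, ΣQ = 0:
ice -19.5→0 °C: 0.033·2090·19.5 = 1344.9
  melt ice: 0.033·334000 = 11022
  meltwater 0→T: 0.033·4180·T = 137.94 T
  water cools: 1.39·4180·(T − 18.7) = 5810.2(T − 18.7)
5948.1 T = 108651 − 12367 = 96284
T ≈ 16.19 °C — above 0 °C, consistent with complete melting.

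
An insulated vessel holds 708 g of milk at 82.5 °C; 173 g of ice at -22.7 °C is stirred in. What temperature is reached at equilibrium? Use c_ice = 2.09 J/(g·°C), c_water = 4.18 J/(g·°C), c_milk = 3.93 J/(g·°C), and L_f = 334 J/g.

T_f ≈ 46.7 °C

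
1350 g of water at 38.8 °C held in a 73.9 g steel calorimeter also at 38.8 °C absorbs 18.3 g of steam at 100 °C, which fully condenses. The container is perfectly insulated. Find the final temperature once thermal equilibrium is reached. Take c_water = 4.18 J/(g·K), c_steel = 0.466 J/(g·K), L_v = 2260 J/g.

Energy balance with sensible and latent terms:
latent heat released on condensation: 18.3·2260 = 41358
  condensed water 100 °C→T: 76.49(T − 100)
  water warms: 1350·4.18·(T − 38.8) = 5643(T − 38.8)
  cup: 34.44(T − 38.8)
5753.9 T = 41358 + 7649.4 + 220285 = 269292
T ≈ 46.80 °C, under the boiling point, so the assumption holds.

T_f ≈ 46.8 °C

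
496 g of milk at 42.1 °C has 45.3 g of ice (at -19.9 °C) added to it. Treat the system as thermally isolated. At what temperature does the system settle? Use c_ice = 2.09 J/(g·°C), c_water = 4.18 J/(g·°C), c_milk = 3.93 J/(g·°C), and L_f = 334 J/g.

T_f ≈ 30.4 °C

Energy balance with sensible and latent terms:
ice -19.9→0 °C: 45.3·2.09·19.9 = 1884.1
  latent heat to melt: 45.3·334 = 15130
  warm the meltwater: 189.35 T
  milk: 1949.3(T − 42.1)
2138.6 T = 82065 − 17014 = 65050
T ≈ 30.42 °C — above 0 °C, consistent with complete melting.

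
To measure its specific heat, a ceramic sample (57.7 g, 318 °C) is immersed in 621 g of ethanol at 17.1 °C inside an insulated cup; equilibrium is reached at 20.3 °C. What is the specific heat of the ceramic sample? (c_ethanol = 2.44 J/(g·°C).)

c ≈ 0.282 J/(g·°C)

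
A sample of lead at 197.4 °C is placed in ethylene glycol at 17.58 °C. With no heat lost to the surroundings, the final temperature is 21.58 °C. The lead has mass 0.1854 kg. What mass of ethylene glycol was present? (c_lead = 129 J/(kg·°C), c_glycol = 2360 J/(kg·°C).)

m ≈ 0.445 kg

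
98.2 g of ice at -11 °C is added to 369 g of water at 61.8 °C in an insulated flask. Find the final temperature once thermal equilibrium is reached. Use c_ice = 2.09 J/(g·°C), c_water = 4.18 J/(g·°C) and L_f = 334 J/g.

T_f ≈ 30.9 °C

Setting the total heat transfer to zero:
ice -11→0 °C: 98.2×2.09×11 = 2257.6
  melt ice: 98.2×334 = 32799
  meltwater 0→T: 98.2×4.18×T = 410.48 T
  water: 1542.4(T − 61.8)
1952.9 T = 95322 − 35056 = 60265
T ≈ 30.86 °C (positive, so assuming full melt was valid).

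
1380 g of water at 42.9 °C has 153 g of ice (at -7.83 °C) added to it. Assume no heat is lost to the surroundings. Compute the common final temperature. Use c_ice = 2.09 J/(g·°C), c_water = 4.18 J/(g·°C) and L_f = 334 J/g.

T_f ≈ 30.3 °C

Sum of m c ΔT and latent-heat terms is zero:
ice -7.83→0 °C: 153·2.09·7.83 = 2503.8
  fusion: m_ice L_f = 153·334 = 51102
  meltwater 0→T: 153·4.18·T = 639.54 T
  water: 5768.4(T − 42.9)
6407.9 T = 247464 − 53606 = 193859
T ≈ 30.25 °C — above 0 °C, consistent with complete melting.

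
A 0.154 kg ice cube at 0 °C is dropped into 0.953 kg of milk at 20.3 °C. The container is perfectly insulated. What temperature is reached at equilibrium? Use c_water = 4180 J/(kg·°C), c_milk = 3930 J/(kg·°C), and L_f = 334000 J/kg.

Let T be the final temperature. ΣQ_i = 0:
melt ice: 0.154×334000 = 51436; meltwater 0→T: 0.154×4180×T = 643.72 T; milk cools: 0.953×3930×(T − 20.3) = 3745.3(T − 20.3)
4389 T = 76029 − 51436 = 24593
T ≈ 5.60 °C. Since T > 0 °C, the all-ice-melts assumption holds.

T_f ≈ 5.6 °C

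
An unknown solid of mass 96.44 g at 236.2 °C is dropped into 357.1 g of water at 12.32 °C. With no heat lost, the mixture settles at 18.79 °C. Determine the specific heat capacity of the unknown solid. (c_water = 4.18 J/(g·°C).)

c ≈ 0.461 J/(g·°C)

Taking heat into each body as positive, Σ m c ΔT = 0:
96.44×c×(18.79 − 236.2) + 357.1×4.18×(18.79 − 12.32) = 0
-20967 c = -9657.6
c = -9657.6/-20967 ≈ 0.4606 J/(g·°C)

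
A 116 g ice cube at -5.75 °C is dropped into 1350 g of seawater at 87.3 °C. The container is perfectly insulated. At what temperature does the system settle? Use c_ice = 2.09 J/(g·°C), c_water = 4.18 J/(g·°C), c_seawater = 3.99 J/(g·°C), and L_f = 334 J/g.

T_f ≈ 73.3 °C

Sum of m c ΔT and latent-heat terms is zero:
warm ice to 0 °C: 116×2.09×(0 − (-5.75)) = 1394; latent heat to melt: 116×334 = 38744; warm the meltwater: 484.88 T; seawater: 5386.5(T − 87.3)
5871.4 T = 470241 − 40138 = 430103
T ≈ 73.25 °C — above 0 °C, consistent with complete melting.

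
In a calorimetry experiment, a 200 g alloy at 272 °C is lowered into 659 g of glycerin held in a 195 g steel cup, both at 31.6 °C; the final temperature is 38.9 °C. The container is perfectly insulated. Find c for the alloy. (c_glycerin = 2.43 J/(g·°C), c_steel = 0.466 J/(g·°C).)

c ≈ 0.265 J/(g·°C)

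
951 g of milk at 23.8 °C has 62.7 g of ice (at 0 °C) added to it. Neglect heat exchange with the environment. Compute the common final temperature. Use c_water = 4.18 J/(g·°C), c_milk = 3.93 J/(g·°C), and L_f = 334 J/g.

T_f ≈ 17.0 °C

Energy balance with sensible and latent terms:
latent heat to melt: 62.7×334 = 20942
  warm the meltwater: 262.09 T
  milk cools: 951×3.93×(T − 23.8) = 3737.4(T − 23.8)
3999.5 T = 88951 − 20942 = 68009
T ≈ 17.00 °C (positive, so assuming full melt was valid).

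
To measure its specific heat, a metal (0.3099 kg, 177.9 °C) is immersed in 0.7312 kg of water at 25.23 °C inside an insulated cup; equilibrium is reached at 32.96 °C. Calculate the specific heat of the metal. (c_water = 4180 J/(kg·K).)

c ≈ 526 J/(kg·K)

m_s c (T_s − T_f) = m_water c_water (T_f − T_0):
0.3099·c·(177.9 − 32.96) = 0.7312·4180·(32.96 − 25.23)
44.92 c = 23626  ⇒  c ≈ 526 J/(kg·K)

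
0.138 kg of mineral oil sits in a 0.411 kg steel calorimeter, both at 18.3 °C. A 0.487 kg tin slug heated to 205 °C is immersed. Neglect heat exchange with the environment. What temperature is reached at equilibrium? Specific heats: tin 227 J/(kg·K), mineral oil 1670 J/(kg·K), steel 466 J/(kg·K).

T_f ≈ 57.1 °C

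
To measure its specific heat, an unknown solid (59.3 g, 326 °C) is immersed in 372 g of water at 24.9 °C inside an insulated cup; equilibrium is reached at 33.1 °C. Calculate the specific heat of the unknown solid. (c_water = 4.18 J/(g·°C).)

c ≈ 0.734 J/(g·°C)

Conservation of energy gives ΣQ = 0:
59.3·c·(33.1 − 326) + 372·4.18·(33.1 − 24.9) = 0
-17369 c = -12751
c = -12751/-17369 ≈ 0.7341 J/(g·°C)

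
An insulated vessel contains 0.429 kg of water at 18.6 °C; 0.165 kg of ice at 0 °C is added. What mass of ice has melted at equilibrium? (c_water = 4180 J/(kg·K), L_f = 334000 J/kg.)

m_melted ≈ 0.0999 kg

Heat available from the water dropping to 0 °C: 0.429×4180×18.6 = 33354 J.
Fully melting the ice requires m_ice L_f = 0.165×334000 = 55110 J.
Since 33354 < 55110 J, not all the ice melts; equilibrium is at 0 °C.
m_melted×334000 = 33354  ⇒  m_melted ≈ 0.09986 kg.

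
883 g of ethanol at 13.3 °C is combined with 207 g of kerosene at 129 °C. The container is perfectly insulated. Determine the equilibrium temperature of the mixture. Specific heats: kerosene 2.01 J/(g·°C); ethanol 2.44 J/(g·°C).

Let T be the final temperature. ΣQ_i = 0:
207×2.01×(T − 129) + 883×2.44×(T − 13.3) = 0
416.07(T − 129) + 2154.5(T − 13.3) = 0
2570.6 T = 82328
T ≈ 32.03 °C

T_f ≈ 32.0 °C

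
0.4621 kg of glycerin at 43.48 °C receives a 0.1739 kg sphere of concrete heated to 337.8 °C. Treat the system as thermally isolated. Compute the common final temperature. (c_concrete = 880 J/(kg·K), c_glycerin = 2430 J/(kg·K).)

Energy conservation, ΣQ = 0:
0.1739·880·(T − 337.8) + 0.4621·2430·(T − 43.48) = 0
1275.9 T = 100518
T = 100518 / 1275.9 = 78.8 °C

T_f ≈ 78.8 °C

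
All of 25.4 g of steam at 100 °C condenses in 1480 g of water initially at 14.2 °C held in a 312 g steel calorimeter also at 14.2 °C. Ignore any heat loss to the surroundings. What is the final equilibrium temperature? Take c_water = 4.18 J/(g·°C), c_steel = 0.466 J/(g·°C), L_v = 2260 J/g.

Let T be the final temperature. ΣQ_i = 0:
condense steam: −25.4×2260 = −57404; condensate cools 100→T: 25.4×4.18×(T − 100) = 106.17(T − 100); original water: 6186.4(T − 14.2); steel cup: 312×0.466×(T − 14.2) = 145.39(T − 14.2)
6438 T = 57404 + 10617 + 89911 = 157933
T ≈ 24.53 °C, under the boiling point, so the assumption holds.

T_f ≈ 24.5 °C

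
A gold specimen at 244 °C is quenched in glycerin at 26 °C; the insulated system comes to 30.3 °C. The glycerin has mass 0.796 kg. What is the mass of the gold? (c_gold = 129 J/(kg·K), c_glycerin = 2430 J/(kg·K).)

Heat gained plus heat lost sum to zero:
m×129×(30.3 − 244) + 0.796×2430×(30.3 − 26) = 0
-27567 m = -8317.4
m = -8317.4/-27567 ≈ 0.3017 kg

m ≈ 0.302 kg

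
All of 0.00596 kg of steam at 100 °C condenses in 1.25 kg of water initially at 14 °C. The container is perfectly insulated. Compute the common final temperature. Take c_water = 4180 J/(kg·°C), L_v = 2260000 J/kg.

Heat gained plus heat lost sum to zero:
steam→water at 100 °C releases m L_v = 0.00596×2260000 = 13470; condensate cools 100→T: 0.00596×4180×(T − 100) = 24.91(T − 100); water warms: 1.25×4180×(T − 14) = 5225(T − 14)
5249.9 T = 13470 + 2491.3 + 73150 = 89111
T ≈ 16.97 °C — below 100 °C, confirming all the steam condensed.

T_f ≈ 17.0 °C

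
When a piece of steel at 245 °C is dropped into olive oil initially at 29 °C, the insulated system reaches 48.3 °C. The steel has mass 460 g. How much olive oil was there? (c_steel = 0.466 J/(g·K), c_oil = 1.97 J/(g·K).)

m ≈ 1110 g

Taking heat into each body as positive, Σ m c ΔT = 0:
460·0.466·(48.3 − 245) + m·1.97·(48.3 − 29) = 0
38.02 m = 42165
m = 42165/38.02 ≈ 1109 g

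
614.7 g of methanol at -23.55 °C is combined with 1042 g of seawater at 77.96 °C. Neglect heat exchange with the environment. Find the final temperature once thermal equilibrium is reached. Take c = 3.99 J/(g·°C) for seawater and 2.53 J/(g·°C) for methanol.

T_f ≈ 50.3 °C

Heat lost by the seawater equals heat gained by the methanol:
1042*3.99*(77.96 − T) = 614.7*2.53*(T − (-23.55))
4157.6(77.96 − T) = 1555.2(T − (-23.55))
5712.8 T = 287500  ⇒  T ≈ 50.33 °C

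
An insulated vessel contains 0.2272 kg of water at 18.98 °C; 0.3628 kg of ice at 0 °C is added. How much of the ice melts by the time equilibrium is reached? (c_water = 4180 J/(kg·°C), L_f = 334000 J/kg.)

Heat available from the water dropping to 0 °C: 0.2272×4180×18.98 = 18025 J.
Fully melting the ice requires m_ice L_f = 0.3628×334000 = 121175 J.
18025 J < 121175 J, so only part of the ice melts and the system sits at 0 °C.
m_melt = 18025 / L_f = 0.05397 kg.

m_melted ≈ 0.054 kg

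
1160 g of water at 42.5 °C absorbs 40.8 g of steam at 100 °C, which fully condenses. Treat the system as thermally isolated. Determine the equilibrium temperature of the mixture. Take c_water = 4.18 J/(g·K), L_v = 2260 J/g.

T_f ≈ 62.8 °C

Energy balance with sensible and latent terms:
condense steam: −40.8×2260 = −92208
  condensate cools 100→T: 40.8×4.18×(T − 100) = 170.54(T − 100)
  water warms: 1160×4.18×(T − 42.5) = 4848.8(T − 42.5)
5019.3 T = 92208 + 17054 + 206074 = 315336
T ≈ 62.82 °C (< 100 °C, so full condensation is consistent).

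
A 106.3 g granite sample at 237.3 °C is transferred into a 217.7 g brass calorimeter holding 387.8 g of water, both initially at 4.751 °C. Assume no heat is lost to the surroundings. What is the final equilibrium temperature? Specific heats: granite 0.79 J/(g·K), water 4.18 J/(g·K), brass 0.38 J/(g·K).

Heat gained plus heat lost sum to zero:
106.3*0.79*(T − 237.3) + 387.8*4.18*(T − 4.751) + 217.7*0.38*(T − 4.751) = 0
(83.98 + 1621 + 82.73) T = 83.98*237.3 + 1621*4.751 + 82.73*4.751
T ≈ 15.67 °C

T_f ≈ 15.7 °C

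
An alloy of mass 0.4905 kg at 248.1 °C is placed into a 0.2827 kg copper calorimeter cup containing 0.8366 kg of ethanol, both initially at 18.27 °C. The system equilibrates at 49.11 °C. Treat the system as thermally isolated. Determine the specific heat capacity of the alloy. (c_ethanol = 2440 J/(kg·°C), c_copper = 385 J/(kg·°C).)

c ≈ 679 J/(kg·°C)

Setting the total heat transfer to zero:
0.4905×c×(49.11 − 248.1) + 0.8366×2440×(49.11 − 18.27) + 0.2827×385×(49.11 − 18.27) = 0
-97.6 c = -66310
c = -66310/-97.6 ≈ 679.4 J/(kg·°C)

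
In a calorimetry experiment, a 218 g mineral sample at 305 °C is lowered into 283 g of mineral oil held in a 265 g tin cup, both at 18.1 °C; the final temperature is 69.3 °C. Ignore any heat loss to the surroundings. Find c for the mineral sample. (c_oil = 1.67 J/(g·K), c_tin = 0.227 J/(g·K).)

Let T be the final temperature. ΣQ_i = 0:
218·c·(69.3 − 305) + 283·1.67·(69.3 − 18.1) + 265·0.227·(69.3 − 18.1) = 0
-51383 c = -27278
c = -27278/-51383 ≈ 0.5309 J/(g·K)

c ≈ 0.531 J/(g·K)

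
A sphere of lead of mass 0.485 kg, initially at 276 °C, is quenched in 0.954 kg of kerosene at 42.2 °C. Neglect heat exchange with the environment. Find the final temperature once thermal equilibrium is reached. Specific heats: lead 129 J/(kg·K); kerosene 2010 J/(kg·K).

T_f ≈ 49.6 °C

T_f = Σ m_i c_i T_i / Σ m_i c_i:
T_f = (62.56·276 + 1917.5·42.2) / (62.56 + 1917.5)
    = 98188 / 1980.1 ≈ 49.59 °C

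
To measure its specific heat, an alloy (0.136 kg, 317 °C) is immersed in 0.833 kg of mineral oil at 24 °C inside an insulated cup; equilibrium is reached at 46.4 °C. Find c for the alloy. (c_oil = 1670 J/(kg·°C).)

m_s c (T_s − T_f) = m_oil c_oil (T_f − T_0):
0.136·c·(317 − 46.4) = 0.833·1670·(46.4 − 24)
36.8 c = 31161  ⇒  c ≈ 846.7 J/(kg·°C)

c ≈ 847 J/(kg·°C)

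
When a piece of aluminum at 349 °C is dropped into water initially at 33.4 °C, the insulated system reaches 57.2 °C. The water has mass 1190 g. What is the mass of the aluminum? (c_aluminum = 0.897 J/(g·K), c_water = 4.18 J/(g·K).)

Heat lost by the aluminum = heat gained by the water:
m×0.897×(349 − 57.2) = 1190×4.18×(57.2 − 33.4)
261.74 m = 118386  ⇒  m ≈ 452.3 g

m ≈ 452 g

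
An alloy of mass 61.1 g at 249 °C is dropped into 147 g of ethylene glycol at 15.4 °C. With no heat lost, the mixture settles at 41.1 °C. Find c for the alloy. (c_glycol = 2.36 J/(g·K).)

c ≈ 0.702 J/(g·K)

Energy conservation, ΣQ = 0:
61.1×c×(41.1 − 249) + 147×2.36×(41.1 − 15.4) = 0
-12703 c = -8915.8
c = -8915.8/-12703 ≈ 0.7019 J/(g·K)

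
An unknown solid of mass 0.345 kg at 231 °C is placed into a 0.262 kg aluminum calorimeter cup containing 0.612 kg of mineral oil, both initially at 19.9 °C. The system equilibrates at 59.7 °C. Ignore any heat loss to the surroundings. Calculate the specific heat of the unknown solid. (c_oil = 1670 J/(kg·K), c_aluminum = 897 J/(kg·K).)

c ≈ 847 J/(kg·K)

Energy conservation, ΣQ = 0:
0.345×c×(59.7 − 231) + 0.612×1670×(59.7 − 19.9) + 0.262×897×(59.7 − 19.9) = 0
-59.1 c = -50031
c = -50031/-59.1 ≈ 846.6 J/(kg·K)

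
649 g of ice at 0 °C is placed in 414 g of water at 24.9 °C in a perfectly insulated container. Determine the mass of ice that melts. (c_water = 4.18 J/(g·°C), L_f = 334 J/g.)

Heat available from the water dropping to 0 °C: 414×4.18×24.9 = 43090 J.
Fully melting the ice requires m_ice L_f = 649×334 = 216766 J.
Since 43090 < 216766 J, not all the ice melts; equilibrium is at 0 °C.
Mass melted = 43090/334 ≈ 129 g.

m_melted ≈ 129 g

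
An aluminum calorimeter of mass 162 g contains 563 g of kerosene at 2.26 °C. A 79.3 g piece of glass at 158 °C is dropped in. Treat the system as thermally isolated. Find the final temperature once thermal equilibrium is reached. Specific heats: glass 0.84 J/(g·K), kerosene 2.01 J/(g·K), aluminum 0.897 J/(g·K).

T_f ≈ 10.0 °C

Taking heat into each body as positive, Σ m c ΔT = 0:
79.3×0.84×(T − 158) + 563×2.01×(T − 2.26) + 162×0.897×(T − 2.26) = 0
66.61(T − 158) + 1131.6(T − 2.26) + 145.31(T − 2.26) = 0
(66.61 + 1131.6 + 145.31) T = 66.61×158 + 1131.6×2.26 + 145.31×2.26
T ≈ 9.98 °C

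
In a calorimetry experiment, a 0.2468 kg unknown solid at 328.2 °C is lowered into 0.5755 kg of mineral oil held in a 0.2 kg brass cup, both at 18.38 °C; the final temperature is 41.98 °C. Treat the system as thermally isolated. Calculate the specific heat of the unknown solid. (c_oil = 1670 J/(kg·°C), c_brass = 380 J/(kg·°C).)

Setting the total heat transfer to zero:
0.2468·c·(41.98 − 328.2) + 0.5755·1670·(41.98 − 18.38) + 0.2·380·(41.98 − 18.38) = 0
-70.64 c = -24475
c = -24475/-70.64 ≈ 346.5 J/(kg·°C)

c ≈ 346 J/(kg·°C)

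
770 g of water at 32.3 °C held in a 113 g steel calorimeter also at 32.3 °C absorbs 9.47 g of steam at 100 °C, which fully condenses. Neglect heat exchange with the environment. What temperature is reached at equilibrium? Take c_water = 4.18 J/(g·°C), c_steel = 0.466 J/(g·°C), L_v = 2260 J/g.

T_f ≈ 39.6 °C

Energy balance with sensible and latent terms:
condense steam: −9.47·2260 = −21402
  condensate cools 100→T: 9.47·4.18·(T − 100) = 39.58(T − 100)
  original water: 3218.6(T − 32.3)
  cup: 52.66(T − 32.3)
3310.8 T = 21402 + 3958.5 + 105662 = 131022
T ≈ 39.57 °C (< 100 °C, so full condensation is consistent).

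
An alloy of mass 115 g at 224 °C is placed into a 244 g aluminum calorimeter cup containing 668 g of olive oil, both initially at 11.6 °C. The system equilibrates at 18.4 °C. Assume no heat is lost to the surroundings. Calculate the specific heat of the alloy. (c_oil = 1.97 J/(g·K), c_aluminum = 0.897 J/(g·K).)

Setting the total heat transfer to zero:
115·c·(18.4 − 224) + 668·1.97·(18.4 − 11.6) + 244·0.897·(18.4 − 11.6) = 0
-23644 c = -10437
c = -10437/-23644 ≈ 0.4414 J/(g·K)

c ≈ 0.441 J/(g·K)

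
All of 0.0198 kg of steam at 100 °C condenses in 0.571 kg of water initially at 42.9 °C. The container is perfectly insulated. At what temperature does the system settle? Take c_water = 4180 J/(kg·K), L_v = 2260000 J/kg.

T_f ≈ 62.9 °C

Heat gained plus heat lost sum to zero:
steam→water at 100 °C releases m L_v = 0.0198×2260000 = 44748; condensed water 100 °C→T: 82.76(T − 100); original water: 2386.8(T − 42.9)
2469.5 T = 44748 + 8276.4 + 102393 = 155417
T ≈ 62.93 °C — below 100 °C, confirming all the steam condensed.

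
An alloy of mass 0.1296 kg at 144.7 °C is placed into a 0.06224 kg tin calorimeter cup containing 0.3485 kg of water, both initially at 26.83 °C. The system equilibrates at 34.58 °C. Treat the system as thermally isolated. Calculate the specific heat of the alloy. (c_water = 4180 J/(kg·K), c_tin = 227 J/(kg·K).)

Net heat exchanged in the isolated system is zero:
0.1296·c·(34.58 − 144.7) + 0.3485·4180·(34.58 − 26.83) + 0.06224·227·(34.58 − 26.83) = 0
-14.27 c = -11399
c = -11399/-14.27 ≈ 798.7 J/(kg·K)

c ≈ 799 J/(kg·K)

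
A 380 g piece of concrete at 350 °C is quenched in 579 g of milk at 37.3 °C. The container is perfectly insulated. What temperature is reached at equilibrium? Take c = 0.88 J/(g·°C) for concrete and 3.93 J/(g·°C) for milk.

Setting the total heat transfer to zero:
380×0.88×(T − 350) + 579×3.93×(T − 37.3) = 0
334.4(T − 350) + 2275.5(T − 37.3) = 0
2609.9 T = 201915
T = 201915 / 2609.9 = 77.4 °C

T_f ≈ 77.4 °C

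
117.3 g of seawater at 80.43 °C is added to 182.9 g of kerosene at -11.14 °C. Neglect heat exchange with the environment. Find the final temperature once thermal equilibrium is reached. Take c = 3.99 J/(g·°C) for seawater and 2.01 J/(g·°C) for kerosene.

T_f ≈ 40.1 °C

Heat gained plus heat lost sum to zero:
117.3*3.99*(T − 80.43) + 182.9*2.01*(T − (-11.14)) = 0
468.03(T − 80.43) + 367.63(T − (-11.14)) = 0
(468.03 + 367.63) T = 468.03*80.43 + 367.63*(-11.14)
T = 33548 / 835.66 = 40.1 °C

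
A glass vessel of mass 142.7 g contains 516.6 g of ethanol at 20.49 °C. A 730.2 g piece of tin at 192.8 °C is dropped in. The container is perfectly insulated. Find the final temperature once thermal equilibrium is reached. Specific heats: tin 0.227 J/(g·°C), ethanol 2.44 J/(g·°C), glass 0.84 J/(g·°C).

Taking heat into each body as positive, Σ m c ΔT = 0:
730.2×0.227×(T − 192.8) + 516.6×2.44×(T − 20.49) + 142.7×0.84×(T − 20.49) = 0
165.76(T − 192.8) + 1260.5(T − 20.49) + 119.87(T − 20.49) = 0
(165.76 + 1260.5 + 119.87) T = 165.76×192.8 + 1260.5×20.49 + 119.87×20.49
T ≈ 38.96 °C

T_f ≈ 39.0 °C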